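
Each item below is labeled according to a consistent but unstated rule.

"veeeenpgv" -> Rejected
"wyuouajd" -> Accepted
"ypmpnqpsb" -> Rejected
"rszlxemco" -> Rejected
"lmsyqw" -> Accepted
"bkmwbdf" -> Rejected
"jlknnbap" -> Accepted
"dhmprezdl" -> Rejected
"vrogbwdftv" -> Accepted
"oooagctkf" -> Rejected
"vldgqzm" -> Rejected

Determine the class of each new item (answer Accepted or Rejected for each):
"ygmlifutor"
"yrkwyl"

The distinguishing property — even length — holds for all the 'Accepted' cases and none of the 'Rejected' cases.
"ygmlifutor" → length 10 → Accepted.
"yrkwyl" → length 6 → Accepted.

Accepted, Accepted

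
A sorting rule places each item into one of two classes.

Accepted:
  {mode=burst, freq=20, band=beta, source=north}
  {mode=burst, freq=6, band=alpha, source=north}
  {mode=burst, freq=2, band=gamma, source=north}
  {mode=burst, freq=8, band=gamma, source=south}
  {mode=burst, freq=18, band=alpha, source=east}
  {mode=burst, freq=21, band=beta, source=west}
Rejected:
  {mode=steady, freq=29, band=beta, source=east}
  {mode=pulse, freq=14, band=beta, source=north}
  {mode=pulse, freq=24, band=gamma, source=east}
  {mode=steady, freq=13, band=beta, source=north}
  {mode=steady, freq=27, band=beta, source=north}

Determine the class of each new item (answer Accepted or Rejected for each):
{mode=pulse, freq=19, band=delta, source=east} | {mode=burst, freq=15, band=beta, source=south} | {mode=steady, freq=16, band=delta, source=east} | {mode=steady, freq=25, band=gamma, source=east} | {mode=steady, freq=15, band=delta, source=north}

Rejected, Accepted, Rejected, Rejected, Rejected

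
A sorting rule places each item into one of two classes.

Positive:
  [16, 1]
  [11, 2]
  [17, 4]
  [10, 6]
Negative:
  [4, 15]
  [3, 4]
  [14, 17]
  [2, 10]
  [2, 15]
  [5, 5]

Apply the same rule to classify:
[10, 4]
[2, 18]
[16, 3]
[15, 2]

Positive, Negative, Positive, Positive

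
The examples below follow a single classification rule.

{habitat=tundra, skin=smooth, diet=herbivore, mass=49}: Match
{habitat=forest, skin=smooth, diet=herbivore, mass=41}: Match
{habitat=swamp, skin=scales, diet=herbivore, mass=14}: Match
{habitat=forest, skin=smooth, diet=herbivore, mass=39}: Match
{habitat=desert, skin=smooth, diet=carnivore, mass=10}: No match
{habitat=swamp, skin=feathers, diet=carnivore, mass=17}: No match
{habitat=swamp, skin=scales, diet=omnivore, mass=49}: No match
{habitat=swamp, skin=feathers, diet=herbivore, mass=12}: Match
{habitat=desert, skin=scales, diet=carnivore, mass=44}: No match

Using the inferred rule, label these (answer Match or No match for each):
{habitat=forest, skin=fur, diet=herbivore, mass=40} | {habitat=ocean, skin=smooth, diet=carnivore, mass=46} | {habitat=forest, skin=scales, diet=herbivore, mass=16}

Match, No match, Match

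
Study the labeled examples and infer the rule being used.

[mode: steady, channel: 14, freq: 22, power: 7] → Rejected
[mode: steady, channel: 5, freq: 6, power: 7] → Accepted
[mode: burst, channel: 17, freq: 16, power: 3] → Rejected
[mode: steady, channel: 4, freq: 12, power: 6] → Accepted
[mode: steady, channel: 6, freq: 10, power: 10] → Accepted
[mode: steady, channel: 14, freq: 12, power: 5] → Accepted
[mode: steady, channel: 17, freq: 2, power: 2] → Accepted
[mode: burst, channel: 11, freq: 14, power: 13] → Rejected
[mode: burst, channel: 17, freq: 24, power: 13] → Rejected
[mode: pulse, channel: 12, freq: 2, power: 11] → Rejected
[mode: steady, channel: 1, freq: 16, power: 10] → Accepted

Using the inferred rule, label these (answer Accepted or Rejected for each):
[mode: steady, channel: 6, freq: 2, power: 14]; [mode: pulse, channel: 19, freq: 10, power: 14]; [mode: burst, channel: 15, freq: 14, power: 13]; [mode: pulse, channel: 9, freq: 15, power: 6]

Accepted, Rejected, Rejected, Rejected

'Accepted' ⟺ mode is steady AND freq ≤ 16.
[mode: steady, channel: 6, freq: 2, power: 14]: Accepted (mode is steady, freq = 2). [mode: pulse, channel: 19, freq: 10, power: 14]: Rejected (mode is pulse, freq = 10). [mode: burst, channel: 15, freq: 14, power: 13]: Rejected (mode is burst, freq = 14). [mode: pulse, channel: 9, freq: 15, power: 6]: Rejected (mode is pulse, freq = 15).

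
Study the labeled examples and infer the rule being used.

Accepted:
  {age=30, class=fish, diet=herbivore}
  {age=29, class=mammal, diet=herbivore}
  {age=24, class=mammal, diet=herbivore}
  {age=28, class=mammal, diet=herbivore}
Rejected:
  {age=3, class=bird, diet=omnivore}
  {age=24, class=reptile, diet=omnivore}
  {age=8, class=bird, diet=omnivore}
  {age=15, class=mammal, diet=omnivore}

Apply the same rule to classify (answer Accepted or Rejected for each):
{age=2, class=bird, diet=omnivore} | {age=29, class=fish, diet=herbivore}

Rejected, Accepted

The distinguishing property — diet is herbivore — holds for all the 'Accepted' cases and none of the 'Rejected' cases.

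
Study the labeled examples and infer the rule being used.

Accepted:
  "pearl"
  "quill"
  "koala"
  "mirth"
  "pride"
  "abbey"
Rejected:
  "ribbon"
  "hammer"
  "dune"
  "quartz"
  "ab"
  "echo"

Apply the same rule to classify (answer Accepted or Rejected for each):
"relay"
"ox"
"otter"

Accepted, Rejected, Accepted

One predicate separates the groups cleanly: odd length.
"relay" — length 5, hence Accepted. "ox" — length 2, hence Rejected. "otter" — length 5, hence Accepted.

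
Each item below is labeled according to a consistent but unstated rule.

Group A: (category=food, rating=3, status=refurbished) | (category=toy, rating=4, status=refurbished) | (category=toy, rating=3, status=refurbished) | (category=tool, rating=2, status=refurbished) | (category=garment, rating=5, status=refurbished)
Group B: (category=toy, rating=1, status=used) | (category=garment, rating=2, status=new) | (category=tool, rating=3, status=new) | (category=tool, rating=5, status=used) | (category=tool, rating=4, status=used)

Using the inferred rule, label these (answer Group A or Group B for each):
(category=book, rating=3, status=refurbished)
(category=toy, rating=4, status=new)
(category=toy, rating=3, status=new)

Group A, Group B, Group B

A rule that fits every label: status is refurbished — true of each 'Group A' example, false of each 'Group B' one.
(category=book, rating=3, status=refurbished): status is refurbished — meets the rule, so Group A. (category=toy, rating=4, status=new): status is new — doesn't match, so Group B. (category=toy, rating=3, status=new): status is new — doesn't match, so Group B.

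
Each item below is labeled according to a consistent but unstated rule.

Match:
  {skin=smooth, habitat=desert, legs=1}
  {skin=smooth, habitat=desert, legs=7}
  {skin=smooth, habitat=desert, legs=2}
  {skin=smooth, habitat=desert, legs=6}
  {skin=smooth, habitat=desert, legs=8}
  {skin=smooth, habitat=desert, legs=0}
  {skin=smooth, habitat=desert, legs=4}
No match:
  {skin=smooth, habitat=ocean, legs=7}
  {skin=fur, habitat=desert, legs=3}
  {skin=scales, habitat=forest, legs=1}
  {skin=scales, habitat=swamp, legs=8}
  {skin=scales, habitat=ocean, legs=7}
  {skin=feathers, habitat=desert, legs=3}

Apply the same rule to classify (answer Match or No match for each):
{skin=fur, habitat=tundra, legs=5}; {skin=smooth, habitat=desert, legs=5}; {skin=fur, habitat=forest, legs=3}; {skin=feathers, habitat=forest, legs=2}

The common property of the 'Match' items is: habitat is desert AND skin is smooth. No 'No match' item has it.
{skin=fur, habitat=tundra, legs=5} → habitat is tundra, skin is fur → No match. {skin=smooth, habitat=desert, legs=5} → habitat is desert, skin is smooth → Match. {skin=fur, habitat=forest, legs=3} → habitat is forest, skin is fur → No match. {skin=feathers, habitat=forest, legs=2} → habitat is forest, skin is feathers → No match.

No match, Match, No match, No match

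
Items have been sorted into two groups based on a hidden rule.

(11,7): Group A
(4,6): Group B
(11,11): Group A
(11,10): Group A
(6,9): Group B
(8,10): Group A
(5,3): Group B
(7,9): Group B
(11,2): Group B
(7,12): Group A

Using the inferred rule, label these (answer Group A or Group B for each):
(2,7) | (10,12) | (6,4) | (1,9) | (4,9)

Group B, Group A, Group B, Group B, Group B

The pattern is that an item is 'Group A' exactly when: sum ≥ 18.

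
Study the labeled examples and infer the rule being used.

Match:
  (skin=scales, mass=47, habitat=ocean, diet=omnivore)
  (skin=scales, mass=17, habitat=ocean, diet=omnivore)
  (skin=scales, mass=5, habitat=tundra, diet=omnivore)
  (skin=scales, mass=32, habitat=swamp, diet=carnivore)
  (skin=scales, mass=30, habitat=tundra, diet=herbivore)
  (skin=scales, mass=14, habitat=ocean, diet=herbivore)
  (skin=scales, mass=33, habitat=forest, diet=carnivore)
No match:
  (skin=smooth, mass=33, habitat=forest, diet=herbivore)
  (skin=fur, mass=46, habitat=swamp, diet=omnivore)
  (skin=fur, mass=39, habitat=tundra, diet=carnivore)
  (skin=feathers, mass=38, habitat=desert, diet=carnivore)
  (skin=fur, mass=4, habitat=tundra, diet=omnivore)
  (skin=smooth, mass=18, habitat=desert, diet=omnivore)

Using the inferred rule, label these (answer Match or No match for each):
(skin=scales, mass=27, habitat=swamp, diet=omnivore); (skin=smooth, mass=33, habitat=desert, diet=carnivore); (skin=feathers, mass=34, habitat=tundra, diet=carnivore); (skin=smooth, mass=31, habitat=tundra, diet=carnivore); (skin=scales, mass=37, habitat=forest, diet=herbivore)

The classifier is using: skin is scales.

Match, No match, No match, No match, Match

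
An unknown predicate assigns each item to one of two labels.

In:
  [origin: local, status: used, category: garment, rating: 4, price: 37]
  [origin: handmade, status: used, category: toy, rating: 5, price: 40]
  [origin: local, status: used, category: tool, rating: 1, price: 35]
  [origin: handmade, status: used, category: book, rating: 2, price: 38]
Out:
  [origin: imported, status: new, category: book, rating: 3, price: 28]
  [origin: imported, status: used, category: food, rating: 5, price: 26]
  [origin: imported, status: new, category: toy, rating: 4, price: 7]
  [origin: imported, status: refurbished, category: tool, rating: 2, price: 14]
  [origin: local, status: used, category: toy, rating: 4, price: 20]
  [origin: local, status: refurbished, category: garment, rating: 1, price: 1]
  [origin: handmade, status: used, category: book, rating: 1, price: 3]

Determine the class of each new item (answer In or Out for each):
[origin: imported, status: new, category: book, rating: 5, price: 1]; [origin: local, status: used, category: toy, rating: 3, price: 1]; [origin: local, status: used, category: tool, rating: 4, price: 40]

Out, Out, In

The common property of the 'In' items is: price ≥ 35. No 'Out' item has it.
[origin: imported, status: new, category: book, rating: 5, price: 1] — price = 1, hence Out.
[origin: local, status: used, category: toy, rating: 3, price: 1] — price = 1, hence Out.
[origin: local, status: used, category: tool, rating: 4, price: 40] — price = 40, hence In.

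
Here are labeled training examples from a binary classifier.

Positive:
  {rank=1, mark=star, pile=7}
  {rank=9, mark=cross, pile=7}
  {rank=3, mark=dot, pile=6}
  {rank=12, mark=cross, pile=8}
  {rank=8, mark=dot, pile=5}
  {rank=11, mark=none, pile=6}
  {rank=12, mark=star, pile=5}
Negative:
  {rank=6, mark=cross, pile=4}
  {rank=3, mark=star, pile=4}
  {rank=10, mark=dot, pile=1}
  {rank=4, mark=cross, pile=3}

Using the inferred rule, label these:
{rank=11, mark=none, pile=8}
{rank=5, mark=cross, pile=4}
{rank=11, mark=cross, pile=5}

Positive, Negative, Positive

The distinguishing property — pile ≥ 5 — holds for all the 'Positive' cases and none of the 'Negative' cases.
{rank=11, mark=none, pile=8} → pile = 8 → Positive. {rank=5, mark=cross, pile=4} → pile = 4 → Negative. {rank=11, mark=cross, pile=5} → pile = 5 → Positive.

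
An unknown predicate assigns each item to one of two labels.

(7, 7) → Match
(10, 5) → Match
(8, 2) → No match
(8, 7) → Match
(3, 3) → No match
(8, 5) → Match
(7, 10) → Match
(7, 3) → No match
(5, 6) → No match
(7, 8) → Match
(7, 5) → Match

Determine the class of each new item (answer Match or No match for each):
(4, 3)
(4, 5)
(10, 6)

No match, No match, Match

The distinguishing property — sum ≥ 12 — holds for all the 'Match' cases and none of the 'No match' cases.
(4, 3): 4+3 = 7, lacks this property → No match.
(4, 5): 4+5 = 9, lacks this property → No match.
(10, 6): 10+6 = 16, meets the rule → Match.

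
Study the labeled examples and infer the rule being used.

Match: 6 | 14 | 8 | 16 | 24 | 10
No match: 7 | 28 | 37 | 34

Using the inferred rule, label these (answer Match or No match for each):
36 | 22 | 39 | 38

No match, Match, No match, No match

The distinguishing property — even AND at most 24 — holds for all the 'Match' cases and none of the 'No match' cases.
36: 36 is even, 36 > 24 — fails the rule, so No match. 22: 22 is even, 22 ≤ 24 — meets the rule, so Match. 39: 39 is odd, 39 > 24 — fails the rule, so No match. 38: 38 is even, 38 > 24 — fails the rule, so No match.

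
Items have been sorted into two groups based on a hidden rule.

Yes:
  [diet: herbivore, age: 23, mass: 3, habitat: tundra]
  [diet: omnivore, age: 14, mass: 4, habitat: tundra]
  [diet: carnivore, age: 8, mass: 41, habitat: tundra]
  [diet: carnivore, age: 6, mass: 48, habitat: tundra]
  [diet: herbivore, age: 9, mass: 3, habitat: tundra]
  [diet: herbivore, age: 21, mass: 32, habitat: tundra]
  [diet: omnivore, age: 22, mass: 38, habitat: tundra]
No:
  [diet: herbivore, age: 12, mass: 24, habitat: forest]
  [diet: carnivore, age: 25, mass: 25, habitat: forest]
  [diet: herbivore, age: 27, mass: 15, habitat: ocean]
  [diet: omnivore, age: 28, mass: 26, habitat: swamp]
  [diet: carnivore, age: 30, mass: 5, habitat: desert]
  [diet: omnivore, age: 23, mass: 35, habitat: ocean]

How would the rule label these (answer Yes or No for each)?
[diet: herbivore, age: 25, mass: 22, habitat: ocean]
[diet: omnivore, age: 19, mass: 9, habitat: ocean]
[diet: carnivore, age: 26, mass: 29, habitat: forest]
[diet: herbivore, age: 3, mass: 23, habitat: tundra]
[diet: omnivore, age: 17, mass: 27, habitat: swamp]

No, No, No, Yes, No

Comparing the two groups points to one rule — habitat is tundra.
[diet: herbivore, age: 25, mass: 22, habitat: ocean]: habitat is ocean, does not satisfy this → No.
[diet: omnivore, age: 19, mass: 9, habitat: ocean]: habitat is ocean, does not satisfy this → No.
[diet: carnivore, age: 26, mass: 29, habitat: forest]: habitat is forest, does not satisfy this → No.
[diet: herbivore, age: 3, mass: 23, habitat: tundra]: habitat is tundra, satisfies this → Yes.
[diet: omnivore, age: 17, mass: 27, habitat: swamp]: habitat is swamp, does not satisfy this → No.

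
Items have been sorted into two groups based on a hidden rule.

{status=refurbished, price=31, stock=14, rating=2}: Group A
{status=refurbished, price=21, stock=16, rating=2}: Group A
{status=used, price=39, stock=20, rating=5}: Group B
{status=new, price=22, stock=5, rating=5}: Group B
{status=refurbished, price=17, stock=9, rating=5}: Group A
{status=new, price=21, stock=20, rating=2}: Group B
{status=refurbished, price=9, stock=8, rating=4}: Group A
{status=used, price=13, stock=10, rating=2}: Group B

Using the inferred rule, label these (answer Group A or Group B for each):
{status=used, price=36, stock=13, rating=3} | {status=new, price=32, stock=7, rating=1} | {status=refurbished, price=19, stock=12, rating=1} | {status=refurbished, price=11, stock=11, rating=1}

The distinguishing property — status is refurbished — holds for all the 'Group A' cases and none of the 'Group B' cases.
{status=used, price=36, stock=13, rating=3} → status is used → Group B.
{status=new, price=32, stock=7, rating=1} → status is new → Group B.
{status=refurbished, price=19, stock=12, rating=1} → status is refurbished → Group A.
{status=refurbished, price=11, stock=11, rating=1} → status is refurbished → Group A.

Group B, Group B, Group A, Group A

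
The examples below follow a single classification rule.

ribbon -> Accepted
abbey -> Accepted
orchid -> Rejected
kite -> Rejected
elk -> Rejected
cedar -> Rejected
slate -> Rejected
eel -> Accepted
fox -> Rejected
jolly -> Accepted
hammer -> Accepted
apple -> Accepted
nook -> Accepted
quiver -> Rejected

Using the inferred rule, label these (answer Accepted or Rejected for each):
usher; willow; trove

Rejected, Accepted, Rejected

The simplest hypothesis consistent with all the labels is: has a double letter.
usher: Rejected (no doubled letter).
willow: Accepted ('ll' doubled).
trove: Rejected (no doubled letter).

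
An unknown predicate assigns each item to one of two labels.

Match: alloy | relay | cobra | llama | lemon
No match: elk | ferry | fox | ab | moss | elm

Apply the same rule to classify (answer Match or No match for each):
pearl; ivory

A rule that fits every label: has ≥ 2 vowels — true of each 'Match' example, false of each 'No match' one.
Match: pearl, since 2 vowels.
Match: ivory, since 2 vowels.

Match, Match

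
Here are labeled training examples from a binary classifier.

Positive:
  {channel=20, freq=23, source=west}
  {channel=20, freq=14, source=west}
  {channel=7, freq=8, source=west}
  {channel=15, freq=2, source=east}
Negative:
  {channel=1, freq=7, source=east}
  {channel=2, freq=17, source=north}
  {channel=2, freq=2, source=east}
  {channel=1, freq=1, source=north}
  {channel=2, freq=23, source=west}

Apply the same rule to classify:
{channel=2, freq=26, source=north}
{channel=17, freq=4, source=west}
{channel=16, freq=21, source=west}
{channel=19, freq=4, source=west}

Negative, Positive, Positive, Positive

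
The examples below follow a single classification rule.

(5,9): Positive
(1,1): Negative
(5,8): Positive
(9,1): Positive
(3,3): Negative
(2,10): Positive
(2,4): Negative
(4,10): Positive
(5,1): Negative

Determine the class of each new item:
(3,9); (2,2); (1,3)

Positive, Negative, Negative

The common property of the 'Positive' items is: sum ≥ 10. No 'Negative' item has it.
(3,9) — 3+9 = 12, hence Positive.
(2,2) — 2+2 = 4, hence Negative.
(1,3) — 1+3 = 4, hence Negative.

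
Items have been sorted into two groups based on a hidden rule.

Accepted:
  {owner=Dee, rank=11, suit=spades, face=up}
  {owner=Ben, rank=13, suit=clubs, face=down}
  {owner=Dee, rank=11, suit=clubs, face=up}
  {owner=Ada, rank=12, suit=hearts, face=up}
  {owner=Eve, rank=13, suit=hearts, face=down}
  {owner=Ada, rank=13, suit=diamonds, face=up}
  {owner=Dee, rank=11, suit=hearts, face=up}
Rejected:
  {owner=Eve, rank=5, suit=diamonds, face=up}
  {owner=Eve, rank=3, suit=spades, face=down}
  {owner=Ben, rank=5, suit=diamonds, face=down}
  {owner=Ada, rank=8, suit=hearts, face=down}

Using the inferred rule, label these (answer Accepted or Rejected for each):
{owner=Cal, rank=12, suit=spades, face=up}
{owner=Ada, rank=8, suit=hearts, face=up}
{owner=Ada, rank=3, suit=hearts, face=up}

Accepted, Rejected, Rejected

Every 'Accepted' example satisfies: rank ≥ 11. None of the 'Rejected' examples do.
{owner=Cal, rank=12, suit=spades, face=up} — rank = 12, hence Accepted.
{owner=Ada, rank=8, suit=hearts, face=up} — rank = 8, hence Rejected.
{owner=Ada, rank=3, suit=hearts, face=up} — rank = 3, hence Rejected.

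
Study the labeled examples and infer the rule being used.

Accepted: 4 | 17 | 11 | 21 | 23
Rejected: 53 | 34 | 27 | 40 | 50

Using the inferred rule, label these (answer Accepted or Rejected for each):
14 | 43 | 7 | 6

Accepted, Rejected, Accepted, Accepted

The common property of the 'Accepted' items is: at most 23. No 'Rejected' item has it.
14: 14 ≤ 23 — checks out, so Accepted.
43: 43 > 23 — does not fit, so Rejected.
7: 7 ≤ 23 — checks out, so Accepted.
6: 6 ≤ 23 — checks out, so Accepted.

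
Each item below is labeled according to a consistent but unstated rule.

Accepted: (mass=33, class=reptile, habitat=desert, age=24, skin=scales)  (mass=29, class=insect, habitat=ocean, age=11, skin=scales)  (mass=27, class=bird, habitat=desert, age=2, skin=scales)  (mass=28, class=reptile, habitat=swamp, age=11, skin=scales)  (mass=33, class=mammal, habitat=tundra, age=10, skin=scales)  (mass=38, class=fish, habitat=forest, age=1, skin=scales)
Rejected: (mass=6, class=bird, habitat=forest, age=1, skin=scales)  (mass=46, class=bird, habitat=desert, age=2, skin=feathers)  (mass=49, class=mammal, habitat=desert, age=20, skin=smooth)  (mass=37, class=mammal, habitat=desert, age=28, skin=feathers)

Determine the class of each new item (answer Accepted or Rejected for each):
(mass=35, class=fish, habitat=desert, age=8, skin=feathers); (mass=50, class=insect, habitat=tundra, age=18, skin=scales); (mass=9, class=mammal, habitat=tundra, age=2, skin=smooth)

Rejected, Accepted, Rejected

The distinguishing property — skin is scales AND mass ≥ 27 — holds for all the 'Accepted' cases and none of the 'Rejected' cases.
Rejected: (mass=35, class=fish, habitat=desert, age=8, skin=feathers), since skin is feathers, mass = 35. Accepted: (mass=50, class=insect, habitat=tundra, age=18, skin=scales), since skin is scales, mass = 50. Rejected: (mass=9, class=mammal, habitat=tundra, age=2, skin=smooth), since skin is smooth, mass = 9.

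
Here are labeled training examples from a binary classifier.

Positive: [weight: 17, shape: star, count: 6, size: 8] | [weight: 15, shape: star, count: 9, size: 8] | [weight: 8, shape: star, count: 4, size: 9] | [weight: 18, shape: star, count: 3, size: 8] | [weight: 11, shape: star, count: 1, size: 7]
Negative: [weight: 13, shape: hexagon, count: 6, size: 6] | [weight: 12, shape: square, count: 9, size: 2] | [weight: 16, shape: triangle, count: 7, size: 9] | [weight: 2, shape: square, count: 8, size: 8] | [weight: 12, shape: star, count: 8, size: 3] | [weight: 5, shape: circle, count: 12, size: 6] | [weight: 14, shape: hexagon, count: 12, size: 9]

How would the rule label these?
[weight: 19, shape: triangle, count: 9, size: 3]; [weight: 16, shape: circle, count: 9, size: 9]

Negative, Negative

One predicate separates the groups cleanly: shape is star AND size ≥ 6.
[weight: 19, shape: triangle, count: 9, size: 3]: shape is triangle, size = 3, does not satisfy this → Negative. [weight: 16, shape: circle, count: 9, size: 9]: shape is circle, size = 9, does not satisfy this → Negative.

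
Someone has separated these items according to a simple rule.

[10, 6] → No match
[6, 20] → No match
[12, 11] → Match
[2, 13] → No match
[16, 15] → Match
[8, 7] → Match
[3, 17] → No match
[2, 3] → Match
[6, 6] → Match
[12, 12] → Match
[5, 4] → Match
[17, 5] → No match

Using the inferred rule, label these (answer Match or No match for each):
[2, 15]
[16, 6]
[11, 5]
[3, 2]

The classifier is using: |first − second| ≤ 1.

No match, No match, No match, Match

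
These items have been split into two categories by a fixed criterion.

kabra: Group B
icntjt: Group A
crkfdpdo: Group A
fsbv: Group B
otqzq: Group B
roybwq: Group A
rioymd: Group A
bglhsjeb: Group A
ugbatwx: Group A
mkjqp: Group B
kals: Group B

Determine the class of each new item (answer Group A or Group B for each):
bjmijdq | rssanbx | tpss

Group A, Group A, Group B

The rule appears to be: length ≥ 6.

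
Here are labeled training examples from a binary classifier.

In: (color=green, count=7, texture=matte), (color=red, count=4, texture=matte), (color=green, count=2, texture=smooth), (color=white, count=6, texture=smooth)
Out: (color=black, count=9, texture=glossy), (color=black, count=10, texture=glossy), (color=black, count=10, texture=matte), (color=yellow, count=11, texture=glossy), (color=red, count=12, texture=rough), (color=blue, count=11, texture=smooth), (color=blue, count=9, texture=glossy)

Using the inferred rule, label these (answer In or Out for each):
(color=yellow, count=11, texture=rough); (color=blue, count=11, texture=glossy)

Out, Out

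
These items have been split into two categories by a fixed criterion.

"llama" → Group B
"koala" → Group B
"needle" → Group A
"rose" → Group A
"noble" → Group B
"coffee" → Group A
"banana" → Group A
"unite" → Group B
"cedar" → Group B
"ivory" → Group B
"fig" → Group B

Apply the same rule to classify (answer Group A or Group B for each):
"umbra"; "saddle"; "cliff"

Group B, Group A, Group B

Rule: even length. This holds for each 'Group A' example and fails for each 'Group B' one.
"umbra" → length 5 → Group B.
"saddle" → length 6 → Group A.
"cliff" → length 5 → Group B.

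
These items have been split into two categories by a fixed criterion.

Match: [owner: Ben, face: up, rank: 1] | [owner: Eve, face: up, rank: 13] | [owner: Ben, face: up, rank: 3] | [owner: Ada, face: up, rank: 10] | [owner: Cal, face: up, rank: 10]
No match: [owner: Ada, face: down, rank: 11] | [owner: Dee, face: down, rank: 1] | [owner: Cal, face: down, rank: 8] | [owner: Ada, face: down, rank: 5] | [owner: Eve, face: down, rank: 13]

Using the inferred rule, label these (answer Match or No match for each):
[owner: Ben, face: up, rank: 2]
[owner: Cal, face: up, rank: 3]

'Match' ⟺ face is up.

Match, Match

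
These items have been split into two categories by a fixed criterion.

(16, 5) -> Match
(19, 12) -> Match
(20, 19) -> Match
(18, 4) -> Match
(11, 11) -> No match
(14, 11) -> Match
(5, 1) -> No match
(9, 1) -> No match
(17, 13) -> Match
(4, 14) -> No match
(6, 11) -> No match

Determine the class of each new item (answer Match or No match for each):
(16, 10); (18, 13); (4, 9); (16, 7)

Match, Match, No match, Match

Every 'Match' example satisfies: first ≥ 12. None of the 'No match' examples do.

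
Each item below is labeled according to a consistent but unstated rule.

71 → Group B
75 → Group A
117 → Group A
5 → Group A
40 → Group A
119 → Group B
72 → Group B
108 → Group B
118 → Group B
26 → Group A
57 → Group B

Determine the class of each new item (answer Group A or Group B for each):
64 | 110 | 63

Comparing the two groups points to one rule — ≡ 5 (mod 7).
64 → 64 mod 7 = 1 → Group B.
110 → 110 mod 7 = 5 → Group A.
63 → 63 mod 7 = 0 → Group B.

Group B, Group A, Group B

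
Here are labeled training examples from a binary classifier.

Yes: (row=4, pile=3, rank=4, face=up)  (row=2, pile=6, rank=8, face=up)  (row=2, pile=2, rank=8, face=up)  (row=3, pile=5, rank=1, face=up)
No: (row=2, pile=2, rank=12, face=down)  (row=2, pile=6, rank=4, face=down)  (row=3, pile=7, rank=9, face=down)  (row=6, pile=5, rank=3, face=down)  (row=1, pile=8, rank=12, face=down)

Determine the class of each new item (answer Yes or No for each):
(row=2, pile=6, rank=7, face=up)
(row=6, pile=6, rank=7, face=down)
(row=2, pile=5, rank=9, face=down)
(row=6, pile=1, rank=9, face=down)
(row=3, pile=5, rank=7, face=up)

Yes, No, No, No, Yes

Checking candidate rules against both groups, what survives is: face is up.
(row=2, pile=6, rank=7, face=up): face is up, has this property → Yes. (row=6, pile=6, rank=7, face=down): face is down, does not pass → No. (row=2, pile=5, rank=9, face=down): face is down, does not pass → No. (row=6, pile=1, rank=9, face=down): face is down, does not pass → No. (row=3, pile=5, rank=7, face=up): face is up, has this property → Yes.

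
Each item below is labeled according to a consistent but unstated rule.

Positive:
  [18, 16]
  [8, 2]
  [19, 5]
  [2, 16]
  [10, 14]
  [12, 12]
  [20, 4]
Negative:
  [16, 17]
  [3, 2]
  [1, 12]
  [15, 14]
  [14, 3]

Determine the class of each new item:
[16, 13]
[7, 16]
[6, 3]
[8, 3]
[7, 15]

Looking at the examples, the only property every 'Positive' case has and every 'Negative' case lacks is: sum is even.
[16, 13] — 16+13 = 29, hence Negative.
[7, 16] — 7+16 = 23, hence Negative.
[6, 3] — 6+3 = 9, hence Negative.
[8, 3] — 8+3 = 11, hence Negative.
[7, 15] — 7+15 = 22, hence Positive.

Negative, Negative, Negative, Negative, Positive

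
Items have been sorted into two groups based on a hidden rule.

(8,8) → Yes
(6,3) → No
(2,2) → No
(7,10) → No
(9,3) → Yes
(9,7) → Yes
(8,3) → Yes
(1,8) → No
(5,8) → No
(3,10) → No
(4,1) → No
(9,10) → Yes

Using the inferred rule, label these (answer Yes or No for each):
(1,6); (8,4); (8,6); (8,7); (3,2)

No, Yes, Yes, Yes, No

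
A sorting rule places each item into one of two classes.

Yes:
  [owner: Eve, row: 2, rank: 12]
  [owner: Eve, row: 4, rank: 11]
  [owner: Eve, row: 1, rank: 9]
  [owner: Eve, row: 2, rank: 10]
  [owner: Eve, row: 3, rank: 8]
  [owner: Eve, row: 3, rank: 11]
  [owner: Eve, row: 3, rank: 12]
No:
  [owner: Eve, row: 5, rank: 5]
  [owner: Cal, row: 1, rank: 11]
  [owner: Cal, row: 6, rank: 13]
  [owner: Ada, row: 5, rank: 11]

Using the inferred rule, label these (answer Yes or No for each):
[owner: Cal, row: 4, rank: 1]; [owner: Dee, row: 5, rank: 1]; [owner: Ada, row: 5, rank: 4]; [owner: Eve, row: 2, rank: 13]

Every 'Yes' example satisfies: owner is Eve AND row ≤ 4. None of the 'No' examples do.

No, No, No, Yes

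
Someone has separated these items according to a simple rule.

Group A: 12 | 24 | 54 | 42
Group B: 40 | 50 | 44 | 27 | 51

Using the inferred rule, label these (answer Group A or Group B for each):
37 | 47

Group B, Group B

The rule appears to be: multiple of 6.
37: 37 = 6·6 + 1, does not pass → Group B.
47: 47 = 6·7 + 5, does not pass → Group B.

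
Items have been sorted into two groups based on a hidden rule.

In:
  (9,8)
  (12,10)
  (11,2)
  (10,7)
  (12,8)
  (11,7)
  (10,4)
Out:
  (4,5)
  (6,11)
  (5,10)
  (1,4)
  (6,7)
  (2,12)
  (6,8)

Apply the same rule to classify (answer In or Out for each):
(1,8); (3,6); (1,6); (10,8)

The classifier is using: first > second.
(1,8) → 1 < 8 → Out.
(3,6) → 3 < 6 → Out.
(1,6) → 1 < 6 → Out.
(10,8) → 10 > 8 → In.

Out, Out, Out, In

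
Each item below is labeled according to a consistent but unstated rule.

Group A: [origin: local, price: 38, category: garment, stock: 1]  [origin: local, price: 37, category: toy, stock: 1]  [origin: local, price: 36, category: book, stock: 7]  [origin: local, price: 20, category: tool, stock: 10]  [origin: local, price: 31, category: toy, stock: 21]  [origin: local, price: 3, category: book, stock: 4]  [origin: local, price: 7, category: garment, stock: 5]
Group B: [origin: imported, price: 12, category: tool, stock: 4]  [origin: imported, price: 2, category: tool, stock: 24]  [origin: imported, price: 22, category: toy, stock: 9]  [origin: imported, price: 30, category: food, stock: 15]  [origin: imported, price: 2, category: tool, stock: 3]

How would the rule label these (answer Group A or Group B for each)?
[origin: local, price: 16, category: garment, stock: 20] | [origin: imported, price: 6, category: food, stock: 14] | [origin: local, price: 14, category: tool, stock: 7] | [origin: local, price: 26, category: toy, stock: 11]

The common property of the 'Group A' items is: origin is local. No 'Group B' item has it.
[origin: local, price: 16, category: garment, stock: 20] — origin is local, hence Group A.
[origin: imported, price: 6, category: food, stock: 14] — origin is imported, hence Group B.
[origin: local, price: 14, category: tool, stock: 7] — origin is local, hence Group A.
[origin: local, price: 26, category: toy, stock: 11] — origin is local, hence Group A.

Group A, Group B, Group A, Group A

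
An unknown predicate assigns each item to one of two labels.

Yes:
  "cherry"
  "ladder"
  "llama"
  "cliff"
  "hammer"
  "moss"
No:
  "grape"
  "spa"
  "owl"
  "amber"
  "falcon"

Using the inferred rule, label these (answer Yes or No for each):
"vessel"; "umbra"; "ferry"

Yes, No, Yes

One predicate separates the groups cleanly: has a double letter.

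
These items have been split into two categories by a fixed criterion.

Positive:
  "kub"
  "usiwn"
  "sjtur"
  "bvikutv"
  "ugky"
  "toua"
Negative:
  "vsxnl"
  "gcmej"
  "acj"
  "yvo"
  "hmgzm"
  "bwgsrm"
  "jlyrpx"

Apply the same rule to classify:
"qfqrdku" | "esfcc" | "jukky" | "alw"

All 'Positive' examples share one property — contains 'u' — and every 'Negative' example lacks it.

Positive, Negative, Positive, Negative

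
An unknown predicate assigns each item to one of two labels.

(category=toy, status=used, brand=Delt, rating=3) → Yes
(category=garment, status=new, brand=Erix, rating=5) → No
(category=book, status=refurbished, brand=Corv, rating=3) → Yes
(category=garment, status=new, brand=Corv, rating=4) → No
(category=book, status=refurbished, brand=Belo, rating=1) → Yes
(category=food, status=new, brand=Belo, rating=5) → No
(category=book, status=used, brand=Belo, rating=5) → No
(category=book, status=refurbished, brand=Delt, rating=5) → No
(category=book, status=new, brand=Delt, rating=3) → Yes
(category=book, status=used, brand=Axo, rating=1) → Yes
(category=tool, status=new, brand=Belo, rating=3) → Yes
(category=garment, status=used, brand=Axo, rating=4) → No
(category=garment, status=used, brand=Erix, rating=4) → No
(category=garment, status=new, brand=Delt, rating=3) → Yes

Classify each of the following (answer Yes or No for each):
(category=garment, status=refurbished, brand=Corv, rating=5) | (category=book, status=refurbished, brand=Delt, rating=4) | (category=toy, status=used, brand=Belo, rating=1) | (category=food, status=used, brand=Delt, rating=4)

The rule appears to be: rating ≤ 3.
No: (category=garment, status=refurbished, brand=Corv, rating=5), since rating = 5. No: (category=book, status=refurbished, brand=Delt, rating=4), since rating = 4. Yes: (category=toy, status=used, brand=Belo, rating=1), since rating = 1. No: (category=food, status=used, brand=Delt, rating=4), since rating = 4.

No, No, Yes, No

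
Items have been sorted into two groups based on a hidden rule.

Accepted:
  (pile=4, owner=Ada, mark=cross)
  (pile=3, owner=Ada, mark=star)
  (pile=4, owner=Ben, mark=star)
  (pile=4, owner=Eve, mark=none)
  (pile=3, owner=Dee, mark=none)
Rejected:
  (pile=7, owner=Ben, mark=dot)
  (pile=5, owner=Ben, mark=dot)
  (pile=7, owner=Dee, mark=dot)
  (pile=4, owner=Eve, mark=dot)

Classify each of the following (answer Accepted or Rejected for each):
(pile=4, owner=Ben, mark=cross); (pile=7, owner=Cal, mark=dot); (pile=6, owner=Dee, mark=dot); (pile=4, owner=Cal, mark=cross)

Accepted, Rejected, Rejected, Accepted

The pattern is that an item is 'Accepted' exactly when: mark is not dot.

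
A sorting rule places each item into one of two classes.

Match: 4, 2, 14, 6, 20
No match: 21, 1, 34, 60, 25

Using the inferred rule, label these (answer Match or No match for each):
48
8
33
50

All 'Match' examples share one property — even AND at most 20 — and every 'No match' example lacks it.
48 — 48 is even, 48 > 20, hence No match. 8 — 8 is even, 8 ≤ 20, hence Match. 33 — 33 is odd, 33 > 20, hence No match. 50 — 50 is even, 50 > 20, hence No match.

No match, Match, No match, No match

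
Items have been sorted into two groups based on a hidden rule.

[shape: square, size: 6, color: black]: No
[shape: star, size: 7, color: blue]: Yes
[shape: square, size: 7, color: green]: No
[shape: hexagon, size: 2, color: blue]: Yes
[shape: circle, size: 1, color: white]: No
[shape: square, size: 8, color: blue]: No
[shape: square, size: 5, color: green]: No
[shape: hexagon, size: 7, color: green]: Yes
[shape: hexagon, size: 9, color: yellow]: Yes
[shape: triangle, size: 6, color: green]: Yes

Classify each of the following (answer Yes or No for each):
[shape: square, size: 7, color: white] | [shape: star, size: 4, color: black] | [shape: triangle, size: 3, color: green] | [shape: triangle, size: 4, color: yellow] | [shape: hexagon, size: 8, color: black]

No, Yes, Yes, Yes, Yes

Rule: shape is not square AND size ≥ 2. This holds for each 'Yes' example and fails for each 'No' one.
[shape: square, size: 7, color: white]: shape is square, size = 7 — does not fit, so No. [shape: star, size: 4, color: black]: shape is star, size = 4 — qualifies, so Yes. [shape: triangle, size: 3, color: green]: shape is triangle, size = 3 — qualifies, so Yes. [shape: triangle, size: 4, color: yellow]: shape is triangle, size = 4 — qualifies, so Yes. [shape: hexagon, size: 8, color: black]: shape is hexagon, size = 8 — qualifies, so Yes.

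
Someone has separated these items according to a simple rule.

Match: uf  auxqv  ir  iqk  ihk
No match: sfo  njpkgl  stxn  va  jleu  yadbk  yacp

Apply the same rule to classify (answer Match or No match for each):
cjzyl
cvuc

Every 'Match' example satisfies: starts with a vowel. None of the 'No match' examples do.

No match, No match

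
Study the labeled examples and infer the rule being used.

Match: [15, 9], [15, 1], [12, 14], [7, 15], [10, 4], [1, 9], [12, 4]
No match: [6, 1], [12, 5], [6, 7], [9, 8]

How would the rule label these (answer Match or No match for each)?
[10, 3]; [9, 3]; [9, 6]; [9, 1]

No match, Match, No match, Match

Every 'Match' example satisfies: sum is even. None of the 'No match' examples do.
No match: [10, 3], since 10+3 = 13. Match: [9, 3], since 9+3 = 12. No match: [9, 6], since 9+6 = 15. Match: [9, 1], since 9+1 = 10.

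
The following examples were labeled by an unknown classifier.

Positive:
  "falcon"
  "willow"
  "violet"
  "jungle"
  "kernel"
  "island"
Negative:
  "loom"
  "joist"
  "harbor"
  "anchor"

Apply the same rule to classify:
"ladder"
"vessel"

Every 'Positive' example satisfies: length 6 AND contains 'l'. None of the 'Negative' examples do.
"ladder": length 6, has 'l', matches → Positive.
"vessel": length 6, has 'l', matches → Positive.

Positive, Positive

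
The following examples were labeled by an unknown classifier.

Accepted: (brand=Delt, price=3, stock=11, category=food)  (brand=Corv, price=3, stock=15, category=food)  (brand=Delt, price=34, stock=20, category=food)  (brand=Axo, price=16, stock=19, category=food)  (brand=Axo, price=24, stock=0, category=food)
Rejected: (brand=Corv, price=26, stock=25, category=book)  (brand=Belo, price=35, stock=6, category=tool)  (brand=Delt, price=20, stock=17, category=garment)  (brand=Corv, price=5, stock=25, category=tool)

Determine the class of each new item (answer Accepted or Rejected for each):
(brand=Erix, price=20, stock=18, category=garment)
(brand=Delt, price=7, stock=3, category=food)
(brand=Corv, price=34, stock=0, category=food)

Rejected, Accepted, Accepted

One predicate separates the groups cleanly: category is food.
(brand=Erix, price=20, stock=18, category=garment): category is garment, doesn't qualify → Rejected. (brand=Delt, price=7, stock=3, category=food): category is food, fits → Accepted. (brand=Corv, price=34, stock=0, category=food): category is food, fits → Accepted.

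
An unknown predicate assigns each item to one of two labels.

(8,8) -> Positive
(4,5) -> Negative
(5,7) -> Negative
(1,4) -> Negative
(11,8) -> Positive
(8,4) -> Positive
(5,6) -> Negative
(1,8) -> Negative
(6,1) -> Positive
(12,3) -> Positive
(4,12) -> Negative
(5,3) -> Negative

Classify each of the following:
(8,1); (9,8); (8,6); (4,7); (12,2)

Positive, Positive, Positive, Negative, Positive

One predicate separates the groups cleanly: first ≥ 6.
(8,1): first 8 — qualifies, so Positive.
(9,8): first 9 — qualifies, so Positive.
(8,6): first 8 — qualifies, so Positive.
(4,7): first 4 — fails this test, so Negative.
(12,2): first 12 — qualifies, so Positive.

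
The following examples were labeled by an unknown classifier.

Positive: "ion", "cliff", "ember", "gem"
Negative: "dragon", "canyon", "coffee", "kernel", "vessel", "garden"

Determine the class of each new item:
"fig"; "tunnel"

The rule appears to be: odd length.
"fig" — length 3, hence Positive.
"tunnel" — length 6, hence Negative.

Positive, Negative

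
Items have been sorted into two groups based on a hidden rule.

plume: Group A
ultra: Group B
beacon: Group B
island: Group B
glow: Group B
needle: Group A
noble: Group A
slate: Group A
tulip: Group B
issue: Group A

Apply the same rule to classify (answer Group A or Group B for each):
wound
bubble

Group B, Group A

Checking candidate rules against both groups, what survives is: ends with 'e'.
wound → ends with 'd' → Group B.
bubble → ends with 'e' → Group A.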